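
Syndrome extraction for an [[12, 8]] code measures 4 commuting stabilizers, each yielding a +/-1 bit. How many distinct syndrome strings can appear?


Each stabilizer generator gives a binary (+1 or -1) measurement outcome.
With 4 independent generators:
Total syndromes = 2^4
= 16

16


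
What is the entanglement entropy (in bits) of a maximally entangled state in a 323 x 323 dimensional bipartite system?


For a maximally entangled state in d x d:
S = log2(d) = log2(323)
= 8.3354

8.3354


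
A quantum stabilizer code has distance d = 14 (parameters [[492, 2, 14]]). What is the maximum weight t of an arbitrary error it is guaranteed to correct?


Code parameters: [[492, 2, 14]], distance d = 14.
Number of correctable errors = floor((d-1)/2)
= floor((14 - 1)/2)
= floor(13/2)
= 6

6


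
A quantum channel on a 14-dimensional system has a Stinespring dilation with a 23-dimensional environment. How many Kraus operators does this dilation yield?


Tracing out the environment in an orthonormal basis {|i>_E} gives Kraus operators K_i = <i|_E U |0>_E.
Number of Kraus operators = dim(H_env) = d_env
= 23

23


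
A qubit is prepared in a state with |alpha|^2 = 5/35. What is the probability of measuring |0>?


|alpha|^2 = 5/35 = 0.1429
|beta|^2 = 1 - 5/35 = 30/35 = 0.8571
P(|0>) = |alpha|^2 = 0.1429

0.1429


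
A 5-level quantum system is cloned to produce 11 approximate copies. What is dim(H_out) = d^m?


Output space = H^(tensor 11) where dim(H) = 5
dim = 5^11
= 25 (after 2 factors)
= 125 (after 3 factors)
= 625 (after 4 factors)
= 3125 (after 5 factors)
= 15625 (after 6 factors)
= 78125 (after 7 factors)
= 390625 (after 8 factors)
= 1953125 (after 9 factors)
= 9765625 (after 10 factors)
= 48828125 (after 11 factors)
= 48828125

48828125


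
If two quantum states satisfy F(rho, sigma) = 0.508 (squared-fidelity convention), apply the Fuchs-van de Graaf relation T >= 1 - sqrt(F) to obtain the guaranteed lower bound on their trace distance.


Fuchs-van de Graaf (squared-fidelity convention): 1 - sqrt(F) <= T <= sqrt(1 - F).
Lower bound: T >= 1 - sqrt(F)
sqrt(F) = sqrt(0.508) = 0.7127
T >= 1 - 0.7127
T >= 0.2873

0.2873


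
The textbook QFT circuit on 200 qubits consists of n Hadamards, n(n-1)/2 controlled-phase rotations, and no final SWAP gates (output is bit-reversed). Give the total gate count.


Hadamard gates: 200
Controlled rotations: n*(n-1)/2 = 200*199/2 = 19900
SWAP gates: 0 (omitted)
Total = 200 + 19900
= 20100

20100


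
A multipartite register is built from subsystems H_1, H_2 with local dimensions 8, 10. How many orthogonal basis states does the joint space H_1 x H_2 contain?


dim(H_1 x H_2) = 8 * 10
= 80

80


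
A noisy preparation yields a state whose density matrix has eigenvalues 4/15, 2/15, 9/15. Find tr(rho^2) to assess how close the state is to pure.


tr(rho^2) = sum of eigenvalues squared
= (4/15)^2 + (2/15)^2 + (9/15)^2
= (16 + 4 + 81) / 225
= 101/225
= 0.4489

0.4489


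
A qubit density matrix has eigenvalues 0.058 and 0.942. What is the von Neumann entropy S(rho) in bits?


S = -p*log2(p) - (1-p)*log2(1-p)
p = 0.0580, 1-p = 0.9420
= -0.0580 * log2(0.0580) - 0.9420 * log2(0.9420)
= -(-0.2383) - (-0.0812)
= 0.3195

0.3195


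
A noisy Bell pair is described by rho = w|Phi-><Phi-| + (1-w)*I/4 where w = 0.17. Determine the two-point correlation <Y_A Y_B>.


|Phi-> = (|00> - |11>)/sqrt(2)
For the pure Bell state, <Y_A Y_B> = +1 (Bell-state Pauli correlator).
The maximally-mixed part I/4 has tr(I/4 * P tensor P) = 0 for any traceless Pauli P.
So <Y_A Y_B>_rho = w * (+1) + (1 - w) * 0
= 0.17 * (+1)
= 0.1700

0.1700


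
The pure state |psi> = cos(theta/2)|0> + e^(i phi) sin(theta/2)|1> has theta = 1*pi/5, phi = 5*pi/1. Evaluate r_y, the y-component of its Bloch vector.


theta = 0.6283, phi = 15.7080
r_y = sin(theta)*sin(phi) = 0.5878 * 0.0000
r_y = 0.0000

0.0000


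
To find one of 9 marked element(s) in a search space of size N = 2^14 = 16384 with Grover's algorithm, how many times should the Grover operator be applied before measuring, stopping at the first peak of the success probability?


After j Grover iterations the success probability is P(j) = sin^2((2j+1)*theta), where sin(theta) = sqrt(k/N).
N = 2^14 = 16384, k = 9
sin(theta) = sqrt(k/N) = 0.0234375
theta = arcsin(sqrt(k/N)) = 0.0234396463 rad
P(j) reaches its first maximum when (2j+1)*theta is as close as possible to pi/2, i.e. j = round(pi/(4*theta) - 1/2).
pi/(4*theta) - 1/2 = 33.0073
(For comparison, the common estimate pi/4 * sqrt(N/k) = 33.5103; the exact maximiser is used here.)
Optimal iterations = 33

33


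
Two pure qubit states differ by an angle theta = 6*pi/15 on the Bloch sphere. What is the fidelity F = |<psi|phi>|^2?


For states separated by angle theta on Bloch sphere:
F = cos^2(theta/2)
theta = 6*pi/15 = 1.2566
theta/2 = 0.6283
cos(theta/2) = 0.8090
F = 0.6545

0.6545


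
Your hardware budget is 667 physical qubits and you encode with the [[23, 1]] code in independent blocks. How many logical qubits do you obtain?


Each code block uses 23 physical qubits for 1 logical qubit(s).
Number of complete blocks = floor(667 / 23) = 29
Logical qubits = 29 * 1
= 29

29


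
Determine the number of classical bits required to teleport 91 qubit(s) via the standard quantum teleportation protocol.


Quantum teleportation requires 2 classical bits per qubit teleported.
91 qubit(s) -> 2 * 91 = 182 classical bits

182


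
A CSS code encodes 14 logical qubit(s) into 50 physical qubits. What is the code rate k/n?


Code rate R = k/n
= 14/50
= 0.2800

0.2800


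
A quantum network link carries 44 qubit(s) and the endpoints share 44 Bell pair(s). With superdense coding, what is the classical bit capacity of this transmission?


Superdense coding allows 2 classical bits per shared entangled pair.
44 pair(s) -> 2 * 44 = 88 classical bits

88


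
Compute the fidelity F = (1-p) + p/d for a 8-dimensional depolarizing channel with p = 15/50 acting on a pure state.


F = (1-p) + p/d
= (1 - 0.3000) + 0.3000/8
= 0.7000 + 0.0375
= 0.7375

0.7375


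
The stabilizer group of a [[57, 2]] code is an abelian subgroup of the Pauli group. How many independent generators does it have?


For an [[n,k]] stabilizer code:
Number of stabilizer generators = n - k
= 57 - 2
= 55

55


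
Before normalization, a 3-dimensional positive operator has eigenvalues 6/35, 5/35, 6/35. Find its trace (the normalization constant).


tr(M) = sum of eigenvalues
= 6/35 + 5/35 + 6/35
= 17/35
= 0.4857

0.4857


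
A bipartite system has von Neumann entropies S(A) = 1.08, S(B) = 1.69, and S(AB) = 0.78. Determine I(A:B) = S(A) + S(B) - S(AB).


I(A:B) = S(A) + S(B) - S(AB)
= 1.08 + 1.69 - 0.78
= 1.9900

1.9900


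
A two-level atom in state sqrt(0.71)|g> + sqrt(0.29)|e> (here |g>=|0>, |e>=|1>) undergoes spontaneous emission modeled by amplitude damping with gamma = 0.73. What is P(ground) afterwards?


For amplitude damping with parameter gamma on state sqrt(a)|0> + sqrt(b)|1>:
alpha^2 = 0.71, beta^2 = 0.29
P(|0>) = alpha^2 + gamma * beta^2
= 0.71 + 0.73 * 0.29
= 0.71 + 0.2117
= 0.9217

0.9217


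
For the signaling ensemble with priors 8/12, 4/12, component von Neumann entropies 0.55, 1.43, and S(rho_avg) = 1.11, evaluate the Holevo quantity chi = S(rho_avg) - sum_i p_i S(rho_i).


chi = S(rho) - sum_i p_i * S(rho_i)
Weighted entropy = 8/12 * 0.55 + 4/12 * 1.43
= 0.8433
chi = 1.11 - 0.8433
= 0.2667

0.2667


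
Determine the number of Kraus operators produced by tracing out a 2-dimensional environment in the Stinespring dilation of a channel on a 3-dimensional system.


Tracing out the environment in an orthonormal basis {|i>_E} gives Kraus operators K_i = <i|_E U |0>_E.
Number of Kraus operators = dim(H_env) = d_env
= 2

2


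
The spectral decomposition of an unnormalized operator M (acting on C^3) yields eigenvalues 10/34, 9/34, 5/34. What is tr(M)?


tr(M) = sum of eigenvalues
= 10/34 + 9/34 + 5/34
= 24/34
= 0.7059

0.7059


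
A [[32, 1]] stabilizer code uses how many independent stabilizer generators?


For an [[n,k]] stabilizer code:
Number of stabilizer generators = n - k
= 32 - 1
= 31

31


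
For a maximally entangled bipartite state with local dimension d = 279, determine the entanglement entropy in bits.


For a maximally entangled state in d x d:
S = log2(d) = log2(279)
= 8.1241

8.1241


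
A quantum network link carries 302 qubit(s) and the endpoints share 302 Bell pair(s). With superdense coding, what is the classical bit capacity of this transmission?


Superdense coding allows 2 classical bits per shared entangled pair.
302 pair(s) -> 2 * 302 = 604 classical bits

604


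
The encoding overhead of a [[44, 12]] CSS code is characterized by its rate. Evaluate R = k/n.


Code rate R = k/n
= 12/44
= 0.2727

0.2727


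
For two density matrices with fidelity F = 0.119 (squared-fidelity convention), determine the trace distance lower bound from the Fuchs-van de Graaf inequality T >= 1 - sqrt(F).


Fuchs-van de Graaf (squared-fidelity convention): 1 - sqrt(F) <= T <= sqrt(1 - F).
Lower bound: T >= 1 - sqrt(F)
sqrt(F) = sqrt(0.119) = 0.3450
T >= 1 - 0.3450
T >= 0.6550

0.6550


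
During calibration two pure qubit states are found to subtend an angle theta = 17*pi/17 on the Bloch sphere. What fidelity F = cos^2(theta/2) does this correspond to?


For states separated by angle theta on Bloch sphere:
F = cos^2(theta/2)
theta = 17*pi/17 = 3.1416
theta/2 = 1.5708
cos(theta/2) = 0.0000
F = 0.0000

0.0000


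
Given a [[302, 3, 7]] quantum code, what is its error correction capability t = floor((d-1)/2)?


Code parameters: [[302, 3, 7]], distance d = 7.
Number of correctable errors = floor((d-1)/2)
= floor((7 - 1)/2)
= floor(6/2)
= 3

3


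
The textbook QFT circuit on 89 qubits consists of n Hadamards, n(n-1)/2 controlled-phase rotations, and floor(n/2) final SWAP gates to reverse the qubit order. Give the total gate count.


Hadamard gates: 89
Controlled rotations: n*(n-1)/2 = 89*88/2 = 3916
SWAP gates: floor(n/2) = floor(89/2) = 44
Total = 89 + 3916 + 44
= 4049

4049


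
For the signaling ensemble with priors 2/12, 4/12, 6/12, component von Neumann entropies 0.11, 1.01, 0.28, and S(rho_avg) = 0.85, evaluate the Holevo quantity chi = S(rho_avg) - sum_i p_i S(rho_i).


chi = S(rho) - sum_i p_i * S(rho_i)
Weighted entropy = 2/12 * 0.11 + 4/12 * 1.01 + 6/12 * 0.28
= 0.4950
chi = 0.85 - 0.4950
= 0.3550

0.3550


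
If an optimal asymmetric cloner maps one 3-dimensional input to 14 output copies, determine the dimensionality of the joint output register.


Output space = H^(tensor 14) where dim(H) = 3
dim = 3^14
= 9 (after 2 factors)
= 27 (after 3 factors)
= 81 (after 4 factors)
= 243 (after 5 factors)
= 729 (after 6 factors)
= 2187 (after 7 factors)
= 6561 (after 8 factors)
= 19683 (after 9 factors)
= 59049 (after 10 factors)
= 177147 (after 11 factors)
= 531441 (after 12 factors)
= 1594323 (after 13 factors)
= 4782969 (after 14 factors)
= 4782969

4782969


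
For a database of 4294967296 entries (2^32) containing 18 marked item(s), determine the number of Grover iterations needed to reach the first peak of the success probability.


After j Grover iterations the success probability is P(j) = sin^2((2j+1)*theta), where sin(theta) = sqrt(k/N).
N = 2^32 = 4294967296, k = 18
sin(theta) = sqrt(k/N) = 6.473755931e-05
theta = arcsin(sqrt(k/N)) = 6.473755936e-05 rad
P(j) reaches its first maximum when (2j+1)*theta is as close as possible to pi/2, i.e. j = round(pi/(4*theta) - 1/2).
pi/(4*theta) - 1/2 = 12131.5323
(For comparison, the common estimate pi/4 * sqrt(N/k) = 12132.0323; the exact maximiser is used here.)
Optimal iterations = 12132

12132


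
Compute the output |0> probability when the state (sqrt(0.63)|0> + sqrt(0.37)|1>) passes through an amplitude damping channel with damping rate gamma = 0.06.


For amplitude damping with parameter gamma on state sqrt(a)|0> + sqrt(b)|1>:
alpha^2 = 0.63, beta^2 = 0.37
P(|0>) = alpha^2 + gamma * beta^2
= 0.63 + 0.06 * 0.37
= 0.63 + 0.0222
= 0.6522

0.6522


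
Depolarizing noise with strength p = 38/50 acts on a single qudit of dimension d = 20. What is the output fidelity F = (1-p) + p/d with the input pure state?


F = (1-p) + p/d
= (1 - 0.7600) + 0.7600/20
= 0.2400 + 0.0380
= 0.2780

0.2780


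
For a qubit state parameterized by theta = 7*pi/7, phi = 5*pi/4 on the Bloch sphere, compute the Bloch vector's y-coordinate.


theta = 3.1416, phi = 3.9270
r_y = sin(theta)*sin(phi) = 0.0000 * -0.7071
r_y = 0.0000

0.0000


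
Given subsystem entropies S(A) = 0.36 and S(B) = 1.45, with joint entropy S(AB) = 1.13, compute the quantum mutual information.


I(A:B) = S(A) + S(B) - S(AB)
= 0.36 + 1.45 - 1.13
= 0.6800

0.6800


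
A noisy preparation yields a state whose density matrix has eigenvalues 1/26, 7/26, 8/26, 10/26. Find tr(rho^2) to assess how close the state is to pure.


tr(rho^2) = sum of eigenvalues squared
= (1/26)^2 + (7/26)^2 + (8/26)^2 + (10/26)^2
= (1 + 49 + 64 + 100) / 676
= 214/676
= 0.3166

0.3166


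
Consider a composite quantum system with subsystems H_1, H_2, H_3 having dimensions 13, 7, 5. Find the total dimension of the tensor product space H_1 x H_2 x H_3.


dim(H_1 x H_2 x H_3) = 13 * 7 * 5
= 91 * 5
= 455

455


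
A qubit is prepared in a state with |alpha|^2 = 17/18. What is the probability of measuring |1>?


|alpha|^2 = 17/18 = 0.9444
|beta|^2 = 1 - 17/18 = 1/18 = 0.0556
P(|1>) = |beta|^2 = 0.0556

0.0556


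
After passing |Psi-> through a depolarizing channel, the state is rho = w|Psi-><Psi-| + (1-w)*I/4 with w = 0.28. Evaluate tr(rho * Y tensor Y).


|Psi-> = (|01> - |10>)/sqrt(2)
For the pure Bell state, <Y_A Y_B> = -1 (Bell-state Pauli correlator).
The maximally-mixed part I/4 has tr(I/4 * P tensor P) = 0 for any traceless Pauli P.
So <Y_A Y_B>_rho = w * (-1) + (1 - w) * 0
= 0.28 * (-1)
= -0.2800

-0.2800


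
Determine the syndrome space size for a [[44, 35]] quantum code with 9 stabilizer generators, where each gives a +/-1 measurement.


Each stabilizer generator gives a binary (+1 or -1) measurement outcome.
With 9 independent generators:
Total syndromes = 2^9
= 512

512


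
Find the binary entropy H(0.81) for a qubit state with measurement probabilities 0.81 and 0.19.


S = -p*log2(p) - (1-p)*log2(1-p)
p = 0.8100, 1-p = 0.1900
= -0.8100 * log2(0.8100) - 0.1900 * log2(0.1900)
= -(-0.2462) - (-0.4552)
= 0.7015

0.7015


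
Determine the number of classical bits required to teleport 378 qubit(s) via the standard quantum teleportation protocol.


Quantum teleportation requires 2 classical bits per qubit teleported.
378 qubit(s) -> 2 * 378 = 756 classical bits

756


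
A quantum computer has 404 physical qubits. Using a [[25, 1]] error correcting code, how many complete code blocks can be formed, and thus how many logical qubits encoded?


Each code block uses 25 physical qubits for 1 logical qubit(s).
Number of complete blocks = floor(404 / 25) = 16
Logical qubits = 16 * 1
= 16

16


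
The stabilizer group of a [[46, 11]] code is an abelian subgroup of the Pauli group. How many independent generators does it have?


For an [[n,k]] stabilizer code:
Number of stabilizer generators = n - k
= 46 - 11
= 35

35


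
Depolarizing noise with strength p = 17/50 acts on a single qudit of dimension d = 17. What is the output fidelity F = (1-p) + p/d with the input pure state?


F = (1-p) + p/d
= (1 - 0.3400) + 0.3400/17
= 0.6600 + 0.0200
= 0.6800

0.6800


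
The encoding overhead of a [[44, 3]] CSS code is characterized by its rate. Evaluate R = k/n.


Code rate R = k/n
= 3/44
= 0.0682

0.0682


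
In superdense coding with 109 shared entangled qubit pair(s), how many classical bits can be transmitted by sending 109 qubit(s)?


Superdense coding allows 2 classical bits per shared entangled pair.
109 pair(s) -> 2 * 109 = 218 classical bits

218


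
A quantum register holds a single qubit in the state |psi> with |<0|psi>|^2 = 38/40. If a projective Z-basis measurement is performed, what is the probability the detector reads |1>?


|alpha|^2 = 38/40 = 0.9500
|beta|^2 = 1 - 38/40 = 2/40 = 0.0500
P(|1>) = |beta|^2 = 0.0500

0.0500


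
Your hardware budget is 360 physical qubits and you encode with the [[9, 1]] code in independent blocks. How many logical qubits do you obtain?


Each code block uses 9 physical qubits for 1 logical qubit(s).
Number of complete blocks = floor(360 / 9) = 40
Logical qubits = 40 * 1
= 40

40


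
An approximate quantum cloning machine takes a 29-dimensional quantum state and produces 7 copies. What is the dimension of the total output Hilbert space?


Output space = H^(tensor 7) where dim(H) = 29
dim = 29^7
= 841 (after 2 factors)
= 24389 (after 3 factors)
= 707281 (after 4 factors)
= 20511149 (after 5 factors)
= 594823321 (after 6 factors)
= 17249876309 (after 7 factors)
= 17249876309

17249876309


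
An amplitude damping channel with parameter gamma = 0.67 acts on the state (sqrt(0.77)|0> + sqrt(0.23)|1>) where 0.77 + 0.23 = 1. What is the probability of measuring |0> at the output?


For amplitude damping with parameter gamma on state sqrt(a)|0> + sqrt(b)|1>:
alpha^2 = 0.77, beta^2 = 0.23
P(|0>) = alpha^2 + gamma * beta^2
= 0.77 + 0.67 * 0.23
= 0.77 + 0.1541
= 0.9241

0.9241


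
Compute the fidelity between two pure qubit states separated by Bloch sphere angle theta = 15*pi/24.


For states separated by angle theta on Bloch sphere:
F = cos^2(theta/2)
theta = 15*pi/24 = 1.9635
theta/2 = 0.9817
cos(theta/2) = 0.5556
F = 0.3087

0.3087


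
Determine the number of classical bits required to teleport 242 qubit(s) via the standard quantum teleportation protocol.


Quantum teleportation requires 2 classical bits per qubit teleported.
242 qubit(s) -> 2 * 242 = 484 classical bits

484


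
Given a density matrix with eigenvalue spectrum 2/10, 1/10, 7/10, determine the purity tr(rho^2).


tr(rho^2) = sum of eigenvalues squared
= (2/10)^2 + (1/10)^2 + (7/10)^2
= (4 + 1 + 49) / 100
= 54/100
= 0.5400

0.5400


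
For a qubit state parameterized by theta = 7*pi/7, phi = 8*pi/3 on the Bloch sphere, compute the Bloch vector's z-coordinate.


theta = 3.1416, phi = 8.3776
r_z = cos(theta) = -1.0000

-1.0000


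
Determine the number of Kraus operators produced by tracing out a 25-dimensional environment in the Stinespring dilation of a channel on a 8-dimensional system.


Tracing out the environment in an orthonormal basis {|i>_E} gives Kraus operators K_i = <i|_E U |0>_E.
Number of Kraus operators = dim(H_env) = d_env
= 25

25


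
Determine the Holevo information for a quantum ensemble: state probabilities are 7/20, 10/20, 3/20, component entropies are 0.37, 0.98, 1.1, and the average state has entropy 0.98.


chi = S(rho) - sum_i p_i * S(rho_i)
Weighted entropy = 7/20 * 0.37 + 10/20 * 0.98 + 3/20 * 1.1
= 0.7845
chi = 0.98 - 0.7845
= 0.1955

0.1955


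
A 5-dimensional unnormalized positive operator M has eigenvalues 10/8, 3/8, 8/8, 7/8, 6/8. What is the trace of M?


tr(M) = sum of eigenvalues
= 10/8 + 3/8 + 8/8 + 7/8 + 6/8
= 34/8
= 4.2500

4.2500


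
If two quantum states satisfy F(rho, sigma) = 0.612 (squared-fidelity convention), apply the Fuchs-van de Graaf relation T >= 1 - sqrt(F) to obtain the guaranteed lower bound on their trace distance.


Fuchs-van de Graaf (squared-fidelity convention): 1 - sqrt(F) <= T <= sqrt(1 - F).
Lower bound: T >= 1 - sqrt(F)
sqrt(F) = sqrt(0.612) = 0.7823
T >= 1 - 0.7823
T >= 0.2177

0.2177


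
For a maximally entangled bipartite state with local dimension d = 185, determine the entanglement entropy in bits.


For a maximally entangled state in d x d:
S = log2(d) = log2(185)
= 7.5314

7.5314


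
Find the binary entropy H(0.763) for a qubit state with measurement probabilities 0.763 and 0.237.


S = -p*log2(p) - (1-p)*log2(1-p)
p = 0.7630, 1-p = 0.2370
= -0.7630 * log2(0.7630) - 0.2370 * log2(0.2370)
= -(-0.2978) - (-0.4923)
= 0.7900

0.7900


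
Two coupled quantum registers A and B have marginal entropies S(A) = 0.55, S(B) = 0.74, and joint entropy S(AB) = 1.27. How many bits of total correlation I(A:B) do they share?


I(A:B) = S(A) + S(B) - S(AB)
= 0.55 + 0.74 - 1.27
= 0.0200

0.0200


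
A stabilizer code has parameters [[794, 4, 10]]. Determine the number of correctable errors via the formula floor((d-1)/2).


Code parameters: [[794, 4, 10]], distance d = 10.
Number of correctable errors = floor((d-1)/2)
= floor((10 - 1)/2)
= floor(9/2)
= 4

4


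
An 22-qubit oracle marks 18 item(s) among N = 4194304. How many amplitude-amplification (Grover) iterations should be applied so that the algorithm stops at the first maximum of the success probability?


After j Grover iterations the success probability is P(j) = sin^2((2j+1)*theta), where sin(theta) = sqrt(k/N).
N = 2^22 = 4194304, k = 18
sin(theta) = sqrt(k/N) = 0.002071601898
theta = arcsin(sqrt(k/N)) = 0.00207160338 rad
P(j) reaches its first maximum when (2j+1)*theta is as close as possible to pi/2, i.e. j = round(pi/(4*theta) - 1/2).
pi/(4*theta) - 1/2 = 378.6257
(For comparison, the common estimate pi/4 * sqrt(N/k) = 379.1260; the exact maximiser is used here.)
Optimal iterations = 379

379


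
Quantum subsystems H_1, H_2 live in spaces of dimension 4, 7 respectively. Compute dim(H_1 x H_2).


dim(H_1 x H_2) = 4 * 7
= 28

28


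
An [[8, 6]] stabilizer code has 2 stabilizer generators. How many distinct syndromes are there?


Each stabilizer generator gives a binary (+1 or -1) measurement outcome.
With 2 independent generators:
Total syndromes = 2^2
= 4

4


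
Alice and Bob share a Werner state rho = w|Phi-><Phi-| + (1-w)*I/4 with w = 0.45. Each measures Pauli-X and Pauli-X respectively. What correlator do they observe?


|Phi-> = (|00> - |11>)/sqrt(2)
For the pure Bell state, <X_A X_B> = -1 (Bell-state Pauli correlator).
The maximally-mixed part I/4 has tr(I/4 * P tensor P) = 0 for any traceless Pauli P.
So <X_A X_B>_rho = w * (-1) + (1 - w) * 0
= 0.45 * (-1)
= -0.4500

-0.4500


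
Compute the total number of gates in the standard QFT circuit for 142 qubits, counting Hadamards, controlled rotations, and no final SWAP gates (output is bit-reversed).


Hadamard gates: 142
Controlled rotations: n*(n-1)/2 = 142*141/2 = 10011
SWAP gates: 0 (omitted)
Total = 142 + 10011
= 10153

10153


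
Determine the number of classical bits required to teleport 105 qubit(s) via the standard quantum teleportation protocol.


Quantum teleportation requires 2 classical bits per qubit teleported.
105 qubit(s) -> 2 * 105 = 210 classical bits

210


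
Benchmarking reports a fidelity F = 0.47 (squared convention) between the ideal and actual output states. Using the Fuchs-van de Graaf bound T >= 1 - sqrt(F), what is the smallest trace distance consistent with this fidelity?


Fuchs-van de Graaf (squared-fidelity convention): 1 - sqrt(F) <= T <= sqrt(1 - F).
Lower bound: T >= 1 - sqrt(F)
sqrt(F) = sqrt(0.47) = 0.6856
T >= 1 - 0.6856
T >= 0.3144

0.3144


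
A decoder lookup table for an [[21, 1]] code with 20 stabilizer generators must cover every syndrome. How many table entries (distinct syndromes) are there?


Each stabilizer generator gives a binary (+1 or -1) measurement outcome.
With 20 independent generators:
Total syndromes = 2^20
= 1048576

1048576


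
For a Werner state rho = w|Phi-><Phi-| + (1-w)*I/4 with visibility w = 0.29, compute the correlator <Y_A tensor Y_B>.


|Phi-> = (|00> - |11>)/sqrt(2)
For the pure Bell state, <Y_A Y_B> = +1 (Bell-state Pauli correlator).
The maximally-mixed part I/4 has tr(I/4 * P tensor P) = 0 for any traceless Pauli P.
So <Y_A Y_B>_rho = w * (+1) + (1 - w) * 0
= 0.29 * (+1)
= 0.2900

0.2900


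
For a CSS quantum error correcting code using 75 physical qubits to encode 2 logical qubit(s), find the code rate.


Code rate R = k/n
= 2/75
= 0.0267

0.0267


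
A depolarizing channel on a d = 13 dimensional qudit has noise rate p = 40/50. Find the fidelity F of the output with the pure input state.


F = (1-p) + p/d
= (1 - 0.8000) + 0.8000/13
= 0.2000 + 0.0615
= 0.2615

0.2615


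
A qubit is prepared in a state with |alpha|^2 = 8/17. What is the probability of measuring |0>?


|alpha|^2 = 8/17 = 0.4706
|beta|^2 = 1 - 8/17 = 9/17 = 0.5294
P(|0>) = |alpha|^2 = 0.4706

0.4706


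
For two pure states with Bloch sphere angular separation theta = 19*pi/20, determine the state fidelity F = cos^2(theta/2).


For states separated by angle theta on Bloch sphere:
F = cos^2(theta/2)
theta = 19*pi/20 = 2.9845
theta/2 = 1.4923
cos(theta/2) = 0.0785
F = 0.0062

0.0062


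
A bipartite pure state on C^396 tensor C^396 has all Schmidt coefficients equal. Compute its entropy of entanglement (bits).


For a maximally entangled state in d x d:
S = log2(d) = log2(396)
= 8.6294

8.6294


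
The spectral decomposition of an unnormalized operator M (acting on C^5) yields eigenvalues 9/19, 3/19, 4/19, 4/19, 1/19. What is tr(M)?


tr(M) = sum of eigenvalues
= 9/19 + 3/19 + 4/19 + 4/19 + 1/19
= 21/19
= 1.1053

1.1053


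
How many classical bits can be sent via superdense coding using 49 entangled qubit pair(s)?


Superdense coding allows 2 classical bits per shared entangled pair.
49 pair(s) -> 2 * 49 = 98 classical bits

98


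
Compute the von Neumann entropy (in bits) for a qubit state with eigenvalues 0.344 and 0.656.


S = -p*log2(p) - (1-p)*log2(1-p)
p = 0.3440, 1-p = 0.6560
= -0.3440 * log2(0.3440) - 0.6560 * log2(0.6560)
= -(-0.5296) - (-0.3990)
= 0.9286

0.9286


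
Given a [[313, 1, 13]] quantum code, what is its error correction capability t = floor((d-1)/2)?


Code parameters: [[313, 1, 13]], distance d = 13.
Number of correctable errors = floor((d-1)/2)
= floor((13 - 1)/2)
= floor(12/2)
= 6

6


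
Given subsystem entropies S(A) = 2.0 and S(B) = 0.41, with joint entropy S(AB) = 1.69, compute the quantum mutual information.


I(A:B) = S(A) + S(B) - S(AB)
= 2.0 + 0.41 - 1.69
= 0.7200

0.7200


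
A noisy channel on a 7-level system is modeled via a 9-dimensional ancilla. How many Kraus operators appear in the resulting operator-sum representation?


Tracing out the environment in an orthonormal basis {|i>_E} gives Kraus operators K_i = <i|_E U |0>_E.
Number of Kraus operators = dim(H_env) = d_env
= 9

9


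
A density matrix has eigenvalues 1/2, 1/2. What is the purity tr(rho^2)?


tr(rho^2) = sum of eigenvalues squared
= (1/2)^2 + (1/2)^2
= (1 + 1) / 4
= 2/4
= 0.5000

0.5000


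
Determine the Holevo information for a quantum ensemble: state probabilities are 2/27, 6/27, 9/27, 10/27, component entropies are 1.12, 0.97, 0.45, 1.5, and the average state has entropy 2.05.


chi = S(rho) - sum_i p_i * S(rho_i)
Weighted entropy = 2/27 * 1.12 + 6/27 * 0.97 + 9/27 * 0.45 + 10/27 * 1.5
= 1.0041
chi = 2.05 - 1.0041
= 1.0459

1.0459


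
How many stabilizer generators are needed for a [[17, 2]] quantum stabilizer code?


For an [[n,k]] stabilizer code:
Number of stabilizer generators = n - k
= 17 - 2
= 15

15


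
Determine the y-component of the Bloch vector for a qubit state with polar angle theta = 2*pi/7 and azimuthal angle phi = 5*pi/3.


theta = 0.8976, phi = 5.2360
r_y = sin(theta)*sin(phi) = 0.7818 * -0.8660
r_y = -0.6771

-0.6771


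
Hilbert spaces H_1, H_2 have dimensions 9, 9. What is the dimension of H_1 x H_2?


dim(H_1 x H_2) = 9 * 9
= 81

81


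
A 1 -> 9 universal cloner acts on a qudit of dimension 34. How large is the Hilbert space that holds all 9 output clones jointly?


Output space = H^(tensor 9) where dim(H) = 34
dim = 34^9
= 1156 (after 2 factors)
= 39304 (after 3 factors)
= 1336336 (after 4 factors)
= 45435424 (after 5 factors)
= 1544804416 (after 6 factors)
= 52523350144 (after 7 factors)
= 1785793904896 (after 8 factors)
= 60716992766464 (after 9 factors)
= 60716992766464

60716992766464


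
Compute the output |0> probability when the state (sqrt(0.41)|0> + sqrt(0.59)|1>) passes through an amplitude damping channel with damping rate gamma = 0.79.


For amplitude damping with parameter gamma on state sqrt(a)|0> + sqrt(b)|1>:
alpha^2 = 0.41, beta^2 = 0.59
P(|0>) = alpha^2 + gamma * beta^2
= 0.41 + 0.79 * 0.59
= 0.41 + 0.4661
= 0.8761

0.8761


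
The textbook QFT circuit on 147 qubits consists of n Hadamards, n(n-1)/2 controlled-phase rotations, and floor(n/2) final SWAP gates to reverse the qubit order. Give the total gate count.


Hadamard gates: 147
Controlled rotations: n*(n-1)/2 = 147*146/2 = 10731
SWAP gates: floor(n/2) = floor(147/2) = 73
Total = 147 + 10731 + 73
= 10951

10951


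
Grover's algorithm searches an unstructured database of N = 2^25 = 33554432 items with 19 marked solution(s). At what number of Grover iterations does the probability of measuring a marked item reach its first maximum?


After j Grover iterations the success probability is P(j) = sin^2((2j+1)*theta), where sin(theta) = sqrt(k/N).
N = 2^25 = 33554432, k = 19
sin(theta) = sqrt(k/N) = 0.0007524919437
theta = arcsin(sqrt(k/N)) = 0.0007524920147 rad
P(j) reaches its first maximum when (2j+1)*theta is as close as possible to pi/2, i.e. j = round(pi/(4*theta) - 1/2).
pi/(4*theta) - 1/2 = 1043.2296
(For comparison, the common estimate pi/4 * sqrt(N/k) = 1043.7297; the exact maximiser is used here.)
Optimal iterations = 1043

1043


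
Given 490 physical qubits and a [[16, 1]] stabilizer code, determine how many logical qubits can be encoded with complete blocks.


Each code block uses 16 physical qubits for 1 logical qubit(s).
Number of complete blocks = floor(490 / 16) = 30
Logical qubits = 30 * 1
= 30

30


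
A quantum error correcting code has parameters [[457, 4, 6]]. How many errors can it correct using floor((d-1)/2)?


Code parameters: [[457, 4, 6]], distance d = 6.
Number of correctable errors = floor((d-1)/2)
= floor((6 - 1)/2)
= floor(5/2)
= 2

2


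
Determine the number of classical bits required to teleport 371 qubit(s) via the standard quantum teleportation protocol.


Quantum teleportation requires 2 classical bits per qubit teleported.
371 qubit(s) -> 2 * 371 = 742 classical bits

742


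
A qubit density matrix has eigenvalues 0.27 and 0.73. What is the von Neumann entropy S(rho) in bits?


S = -p*log2(p) - (1-p)*log2(1-p)
p = 0.2700, 1-p = 0.7300
= -0.2700 * log2(0.2700) - 0.7300 * log2(0.7300)
= -(-0.5100) - (-0.3314)
= 0.8415

0.8415


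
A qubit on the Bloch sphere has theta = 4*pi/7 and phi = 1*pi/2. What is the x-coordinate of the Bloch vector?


theta = 1.7952, phi = 1.5708
r_x = sin(theta)*cos(phi) = 0.9749 * 0.0000
r_x = 0.0000

0.0000


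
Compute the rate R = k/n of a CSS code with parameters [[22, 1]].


Code rate R = k/n
= 1/22
= 0.0455

0.0455


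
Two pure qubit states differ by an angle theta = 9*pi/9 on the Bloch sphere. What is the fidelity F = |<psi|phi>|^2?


For states separated by angle theta on Bloch sphere:
F = cos^2(theta/2)
theta = 9*pi/9 = 3.1416
theta/2 = 1.5708
cos(theta/2) = 0.0000
F = 0.0000

0.0000


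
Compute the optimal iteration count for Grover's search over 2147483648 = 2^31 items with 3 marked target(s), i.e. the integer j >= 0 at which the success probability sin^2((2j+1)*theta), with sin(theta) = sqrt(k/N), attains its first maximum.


After j Grover iterations the success probability is P(j) = sin^2((2j+1)*theta), where sin(theta) = sqrt(k/N).
N = 2^31 = 2147483648, k = 3
sin(theta) = sqrt(k/N) = 3.73762473e-05
theta = arcsin(sqrt(k/N)) = 3.73762473e-05 rad
P(j) reaches its first maximum when (2j+1)*theta is as close as possible to pi/2, i.e. j = round(pi/(4*theta) - 1/2).
pi/(4*theta) - 1/2 = 21012.7964
(For comparison, the common estimate pi/4 * sqrt(N/k) = 21013.2964; the exact maximiser is used here.)
Optimal iterations = 21013

21013


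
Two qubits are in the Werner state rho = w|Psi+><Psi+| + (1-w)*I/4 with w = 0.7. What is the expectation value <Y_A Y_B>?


|Psi+> = (|01> + |10>)/sqrt(2)
For the pure Bell state, <Y_A Y_B> = +1 (Bell-state Pauli correlator).
The maximally-mixed part I/4 has tr(I/4 * P tensor P) = 0 for any traceless Pauli P.
So <Y_A Y_B>_rho = w * (+1) + (1 - w) * 0
= 0.7 * (+1)
= 0.7000

0.7000


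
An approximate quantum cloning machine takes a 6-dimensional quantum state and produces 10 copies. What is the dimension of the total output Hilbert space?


Output space = H^(tensor 10) where dim(H) = 6
dim = 6^10
= 36 (after 2 factors)
= 216 (after 3 factors)
= 1296 (after 4 factors)
= 7776 (after 5 factors)
= 46656 (after 6 factors)
= 279936 (after 7 factors)
= 1679616 (after 8 factors)
= 10077696 (after 9 factors)
= 60466176 (after 10 factors)
= 60466176

60466176


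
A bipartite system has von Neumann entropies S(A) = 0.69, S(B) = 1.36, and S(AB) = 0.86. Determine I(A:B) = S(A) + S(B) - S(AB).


I(A:B) = S(A) + S(B) - S(AB)
= 0.69 + 1.36 - 0.86
= 1.1900

1.1900


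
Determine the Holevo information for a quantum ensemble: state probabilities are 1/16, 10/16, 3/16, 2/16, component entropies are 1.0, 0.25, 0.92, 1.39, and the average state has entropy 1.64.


chi = S(rho) - sum_i p_i * S(rho_i)
Weighted entropy = 1/16 * 1.0 + 10/16 * 0.25 + 3/16 * 0.92 + 2/16 * 1.39
= 0.5650
chi = 1.64 - 0.5650
= 1.0750

1.0750


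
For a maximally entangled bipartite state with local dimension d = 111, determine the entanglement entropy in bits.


For a maximally entangled state in d x d:
S = log2(d) = log2(111)
= 6.7944

6.7944


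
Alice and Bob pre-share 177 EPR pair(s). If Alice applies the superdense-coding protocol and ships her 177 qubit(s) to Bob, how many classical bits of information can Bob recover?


Superdense coding allows 2 classical bits per shared entangled pair.
177 pair(s) -> 2 * 177 = 354 classical bits

354


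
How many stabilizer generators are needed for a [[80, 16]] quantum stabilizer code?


For an [[n,k]] stabilizer code:
Number of stabilizer generators = n - k
= 80 - 16
= 64

64


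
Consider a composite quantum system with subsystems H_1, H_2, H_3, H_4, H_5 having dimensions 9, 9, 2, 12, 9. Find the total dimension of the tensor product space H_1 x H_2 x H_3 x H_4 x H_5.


dim(H_1 x H_2 x H_3 x H_4 x H_5) = 9 * 9 * 2 * 12 * 9
= 81 * 2 * 12 * 9
= 162 * 12 * 9
= 1944 * 9
= 17496

17496


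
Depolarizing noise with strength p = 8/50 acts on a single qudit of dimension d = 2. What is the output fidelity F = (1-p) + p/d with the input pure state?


F = (1-p) + p/d
= (1 - 0.1600) + 0.1600/2
= 0.8400 + 0.0800
= 0.9200

0.9200


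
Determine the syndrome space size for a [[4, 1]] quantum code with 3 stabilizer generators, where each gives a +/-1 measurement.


Each stabilizer generator gives a binary (+1 or -1) measurement outcome.
With 3 independent generators:
Total syndromes = 2^3
= 8

8


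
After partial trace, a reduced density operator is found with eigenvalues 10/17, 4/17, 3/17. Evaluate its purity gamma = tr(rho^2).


tr(rho^2) = sum of eigenvalues squared
= (10/17)^2 + (4/17)^2 + (3/17)^2
= (100 + 16 + 9) / 289
= 125/289
= 0.4325

0.4325


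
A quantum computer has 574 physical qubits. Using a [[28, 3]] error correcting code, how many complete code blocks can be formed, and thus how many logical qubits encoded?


Each code block uses 28 physical qubits for 3 logical qubit(s).
Number of complete blocks = floor(574 / 28) = 20
Logical qubits = 20 * 3
= 60

60


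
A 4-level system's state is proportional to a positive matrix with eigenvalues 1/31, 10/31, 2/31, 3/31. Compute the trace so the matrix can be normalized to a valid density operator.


tr(M) = sum of eigenvalues
= 1/31 + 10/31 + 2/31 + 3/31
= 16/31
= 0.5161

0.5161


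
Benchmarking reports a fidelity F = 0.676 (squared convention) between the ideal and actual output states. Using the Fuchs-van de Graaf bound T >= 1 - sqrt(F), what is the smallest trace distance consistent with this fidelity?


Fuchs-van de Graaf (squared-fidelity convention): 1 - sqrt(F) <= T <= sqrt(1 - F).
Lower bound: T >= 1 - sqrt(F)
sqrt(F) = sqrt(0.676) = 0.8222
T >= 1 - 0.8222
T >= 0.1778

0.1778


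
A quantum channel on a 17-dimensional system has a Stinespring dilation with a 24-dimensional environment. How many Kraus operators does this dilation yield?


Tracing out the environment in an orthonormal basis {|i>_E} gives Kraus operators K_i = <i|_E U |0>_E.
Number of Kraus operators = dim(H_env) = d_env
= 24

24


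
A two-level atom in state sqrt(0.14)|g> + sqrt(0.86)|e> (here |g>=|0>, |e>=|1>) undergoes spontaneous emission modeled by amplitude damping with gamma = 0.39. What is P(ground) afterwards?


For amplitude damping with parameter gamma on state sqrt(a)|0> + sqrt(b)|1>:
alpha^2 = 0.14, beta^2 = 0.86
P(|0>) = alpha^2 + gamma * beta^2
= 0.14 + 0.39 * 0.86
= 0.14 + 0.3354
= 0.4754

0.4754


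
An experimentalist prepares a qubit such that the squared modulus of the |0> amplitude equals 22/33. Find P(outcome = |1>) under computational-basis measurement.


|alpha|^2 = 22/33 = 0.6667
|beta|^2 = 1 - 22/33 = 11/33 = 0.3333
P(|1>) = |beta|^2 = 0.3333

0.3333


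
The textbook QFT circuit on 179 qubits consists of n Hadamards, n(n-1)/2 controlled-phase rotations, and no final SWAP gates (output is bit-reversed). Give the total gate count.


Hadamard gates: 179
Controlled rotations: n*(n-1)/2 = 179*178/2 = 15931
SWAP gates: 0 (omitted)
Total = 179 + 15931
= 16110

16110


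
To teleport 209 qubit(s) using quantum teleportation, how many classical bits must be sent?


Quantum teleportation requires 2 classical bits per qubit teleported.
209 qubit(s) -> 2 * 209 = 418 classical bits

418


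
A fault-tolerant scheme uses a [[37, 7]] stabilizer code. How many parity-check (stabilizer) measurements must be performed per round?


For an [[n,k]] stabilizer code:
Number of stabilizer generators = n - k
= 37 - 7
= 30

30


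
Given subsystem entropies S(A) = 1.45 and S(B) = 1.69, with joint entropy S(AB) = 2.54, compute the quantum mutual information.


I(A:B) = S(A) + S(B) - S(AB)
= 1.45 + 1.69 - 2.54
= 0.6000

0.6000


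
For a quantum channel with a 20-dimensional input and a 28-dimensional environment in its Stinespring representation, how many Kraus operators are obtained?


Tracing out the environment in an orthonormal basis {|i>_E} gives Kraus operators K_i = <i|_E U |0>_E.
Number of Kraus operators = dim(H_env) = d_env
= 28

28


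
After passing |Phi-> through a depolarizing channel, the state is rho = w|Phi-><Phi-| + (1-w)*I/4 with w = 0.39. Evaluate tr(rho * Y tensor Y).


|Phi-> = (|00> - |11>)/sqrt(2)
For the pure Bell state, <Y_A Y_B> = +1 (Bell-state Pauli correlator).
The maximally-mixed part I/4 has tr(I/4 * P tensor P) = 0 for any traceless Pauli P.
So <Y_A Y_B>_rho = w * (+1) + (1 - w) * 0
= 0.39 * (+1)
= 0.3900

0.3900


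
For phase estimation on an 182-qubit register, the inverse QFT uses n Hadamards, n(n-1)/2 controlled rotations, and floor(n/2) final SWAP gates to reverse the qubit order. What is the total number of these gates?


Hadamard gates: 182
Controlled rotations: n*(n-1)/2 = 182*181/2 = 16471
SWAP gates: floor(n/2) = floor(182/2) = 91
Total = 182 + 16471 + 91
= 16744

16744


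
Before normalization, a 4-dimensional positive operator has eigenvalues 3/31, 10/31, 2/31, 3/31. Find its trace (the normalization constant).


tr(M) = sum of eigenvalues
= 3/31 + 10/31 + 2/31 + 3/31
= 18/31
= 0.5806

0.5806


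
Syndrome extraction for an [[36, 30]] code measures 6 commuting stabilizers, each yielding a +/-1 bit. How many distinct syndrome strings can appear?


Each stabilizer generator gives a binary (+1 or -1) measurement outcome.
With 6 independent generators:
Total syndromes = 2^6
= 64

64


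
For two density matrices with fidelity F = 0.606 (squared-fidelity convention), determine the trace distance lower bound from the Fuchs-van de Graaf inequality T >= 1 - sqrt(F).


Fuchs-van de Graaf (squared-fidelity convention): 1 - sqrt(F) <= T <= sqrt(1 - F).
Lower bound: T >= 1 - sqrt(F)
sqrt(F) = sqrt(0.606) = 0.7785
T >= 1 - 0.7785
T >= 0.2215

0.2215
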